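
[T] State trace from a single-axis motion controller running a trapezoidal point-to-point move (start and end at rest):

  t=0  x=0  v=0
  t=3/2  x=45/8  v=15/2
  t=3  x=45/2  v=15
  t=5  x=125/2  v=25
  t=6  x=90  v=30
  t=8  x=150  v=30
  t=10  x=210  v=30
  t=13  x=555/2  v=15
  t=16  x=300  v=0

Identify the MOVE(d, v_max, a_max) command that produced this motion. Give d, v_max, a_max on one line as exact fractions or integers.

d=300 v_max=30 a_max=5

final state: t=16, x=300, v=0 → d = 300
a_max = (15/2−0)/(3/2−0) = 5
max v = 30 over t∈[6,10] → v_max = 30
check: 30·(6+4) = 300 ✓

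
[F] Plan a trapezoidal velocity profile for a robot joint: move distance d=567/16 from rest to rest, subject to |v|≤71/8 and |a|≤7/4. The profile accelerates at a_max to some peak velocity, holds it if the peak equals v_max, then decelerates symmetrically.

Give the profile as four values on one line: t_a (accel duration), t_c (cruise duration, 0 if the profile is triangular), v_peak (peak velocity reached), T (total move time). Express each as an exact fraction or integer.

t_a=9/2 t_c=0 v_peak=63/8 T=9

v_max²/a_max = (71/8)²/(7/4) = 5041/112
567/16 < 5041/112 → triangular
v_peak = √(567/16·7/4) = √(3969/64) = 63/8
t_a = (63/8)/(7/4) = 9/2; t_c = 0
T = 2·9/2 = 9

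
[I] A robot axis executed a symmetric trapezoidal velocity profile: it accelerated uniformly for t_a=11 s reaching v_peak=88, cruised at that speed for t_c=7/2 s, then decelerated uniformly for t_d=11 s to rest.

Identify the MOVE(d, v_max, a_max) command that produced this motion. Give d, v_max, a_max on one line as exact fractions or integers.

d=1276 v_max=88 a_max=8

a_max = 88/11 = 8
d_a = ½·88·11 = 484; d_c = 88·7/2 = 308
d = 2·484 + 308 = 1276
t_c = 7/2 > 0 → v_max = v_peak = 88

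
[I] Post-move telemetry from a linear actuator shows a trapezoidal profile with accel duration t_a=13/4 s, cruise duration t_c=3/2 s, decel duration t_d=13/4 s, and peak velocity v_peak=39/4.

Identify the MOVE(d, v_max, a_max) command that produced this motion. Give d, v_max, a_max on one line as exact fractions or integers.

a_max = (39/4)/(13/4) = 3
d_a = ½·39/4·13/4 = 507/32; d_c = 39/4·3/2 = 117/8
d = 2·507/32 + 117/8 = 741/16
t_c = 3/2 > 0 so v_max = 39/4

d=741/16 v_max=39/4 a_max=3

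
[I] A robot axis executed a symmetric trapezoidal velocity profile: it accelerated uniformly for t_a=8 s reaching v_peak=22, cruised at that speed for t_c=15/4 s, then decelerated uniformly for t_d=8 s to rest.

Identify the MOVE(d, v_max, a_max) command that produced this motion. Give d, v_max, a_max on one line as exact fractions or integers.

a_max = 22/8 = 11/4
d_a = ½·22·8 = 88; d_c = 22·15/4 = 165/2
d = 2·88 + 165/2 = 517/2
t_c = 15/4 > 0 so v_max = 22

d=517/2 v_max=22 a_max=11/4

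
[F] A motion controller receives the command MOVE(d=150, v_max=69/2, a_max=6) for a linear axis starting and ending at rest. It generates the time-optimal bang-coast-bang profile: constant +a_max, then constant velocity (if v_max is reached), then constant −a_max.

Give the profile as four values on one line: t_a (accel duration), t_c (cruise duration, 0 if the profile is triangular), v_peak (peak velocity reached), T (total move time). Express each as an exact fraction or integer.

t_a=5 t_c=0 v_peak=30 T=10

(v_max)²/a_max = (69/2)²/6 = 1587/8
150 < 1587/8 ⇒ no cruise
v_peak = √(150·6) = √900 = 30
t_a = 30/6 = 5; t_c = 0
T = 2·5 = 10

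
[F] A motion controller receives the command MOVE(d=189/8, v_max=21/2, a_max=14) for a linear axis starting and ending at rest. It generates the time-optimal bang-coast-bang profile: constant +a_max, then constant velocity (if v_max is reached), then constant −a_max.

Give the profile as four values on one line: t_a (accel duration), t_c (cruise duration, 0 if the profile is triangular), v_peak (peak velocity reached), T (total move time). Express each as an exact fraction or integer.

vₘ²/aₘ = (21/2)²/14 = 63/8
189/8 ≥ 63/8 ⇒ cruise phase
t_a = (21/2)/14 = 3/4; v_peak = 21/2
d_cruise = 189/8 − 63/8 = 63/4; t_c = (63/4)/(21/2) = 3/2
T = 2·3/4 + 3/2 = 3

t_a=3/4 t_c=3/2 v_peak=21/2 T=3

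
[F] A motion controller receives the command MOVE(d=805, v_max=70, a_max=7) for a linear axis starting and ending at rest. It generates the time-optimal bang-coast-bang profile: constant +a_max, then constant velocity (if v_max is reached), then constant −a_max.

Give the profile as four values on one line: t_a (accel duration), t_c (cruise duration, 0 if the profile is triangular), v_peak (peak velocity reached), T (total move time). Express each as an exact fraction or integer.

(v_max)²/a_max = 70²/7 = 700
805 ≥ 700 → trapezoidal
t_a = 70/7 = 10; v_peak = 70
d_cruise = 805 − 700 = 105; t_c = 105/70 = 3/2
T = 2·10 + 3/2 = 43/2

t_a=10 t_c=3/2 v_peak=70 T=43/2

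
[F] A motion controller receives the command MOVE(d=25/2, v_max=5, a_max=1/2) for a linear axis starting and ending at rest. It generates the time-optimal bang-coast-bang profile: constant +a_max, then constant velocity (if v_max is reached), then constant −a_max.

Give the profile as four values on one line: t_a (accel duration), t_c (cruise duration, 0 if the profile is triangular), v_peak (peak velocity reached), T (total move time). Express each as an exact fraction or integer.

t_a=5 t_c=0 v_peak=5/2 T=10

v_max²/a_max = 5²/(1/2) = 50
25/2 < 50 so t_c = 0
v_peak = √(25/2·1/2) = √(25/4) = 5/2
t_a = (5/2)/(1/2) = 5; t_c = 0
T = 2·5 = 10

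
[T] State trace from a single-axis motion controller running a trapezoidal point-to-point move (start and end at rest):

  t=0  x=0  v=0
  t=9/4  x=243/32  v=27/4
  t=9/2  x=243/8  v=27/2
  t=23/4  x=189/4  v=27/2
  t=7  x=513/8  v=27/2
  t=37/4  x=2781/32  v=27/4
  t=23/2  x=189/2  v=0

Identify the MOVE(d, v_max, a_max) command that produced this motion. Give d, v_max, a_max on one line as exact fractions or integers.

d=189/2 v_max=27/2 a_max=3

final state: t=23/2, x=189/2, v=0 → d = 189/2
a_max = (27/4−0)/(9/4−0) = 3
max v = 27/2 over t∈[9/2,7] → v_max = 27/2
check: 27/2·(9/2+5/2) = 189/2 ✓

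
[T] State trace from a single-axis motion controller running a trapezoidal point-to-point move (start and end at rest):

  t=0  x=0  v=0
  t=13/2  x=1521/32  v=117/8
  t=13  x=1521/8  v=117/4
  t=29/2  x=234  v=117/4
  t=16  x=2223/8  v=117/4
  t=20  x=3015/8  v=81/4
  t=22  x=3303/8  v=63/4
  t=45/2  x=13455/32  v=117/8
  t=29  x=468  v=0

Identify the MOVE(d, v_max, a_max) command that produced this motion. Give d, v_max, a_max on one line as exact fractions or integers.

final state: t=29, x=468, v=0 → d = 468
a_max = (117/8−0)/(13/2−0) = 9/4
max v = 117/4 over t∈[13,16] → v_max = 117/4
check: 117/4·(13+3) = 468 ✓

d=468 v_max=117/4 a_max=9/4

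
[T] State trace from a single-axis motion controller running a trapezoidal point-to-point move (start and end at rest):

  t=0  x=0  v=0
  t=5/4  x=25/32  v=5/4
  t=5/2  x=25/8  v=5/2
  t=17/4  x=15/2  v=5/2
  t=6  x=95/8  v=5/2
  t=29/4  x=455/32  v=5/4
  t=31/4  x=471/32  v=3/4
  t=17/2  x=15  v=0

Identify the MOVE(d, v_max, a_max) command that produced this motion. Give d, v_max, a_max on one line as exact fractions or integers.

d=15 v_max=5/2 a_max=1

final state: t=17/2, x=15, v=0 → d = 15
a_max = (5/4−0)/(5/4−0) = 1
max v = 5/2 over t∈[5/2,6] → v_max = 5/2
check: 5/2·(5/2+7/2) = 15 ✓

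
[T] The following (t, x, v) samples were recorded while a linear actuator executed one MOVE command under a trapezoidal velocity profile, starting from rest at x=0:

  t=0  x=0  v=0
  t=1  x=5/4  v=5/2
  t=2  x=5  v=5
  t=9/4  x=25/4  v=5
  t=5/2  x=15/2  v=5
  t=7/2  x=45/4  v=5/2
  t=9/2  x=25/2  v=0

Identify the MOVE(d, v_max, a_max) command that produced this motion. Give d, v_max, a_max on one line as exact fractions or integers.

d=25/2 v_max=5 a_max=5/2

final state: t=9/2, x=25/2, v=0 → d = 25/2
a_max = (5/2−0)/(1−0) = 5/2
max v = 5 over t∈[2,5/2] → v_max = 5
check: 5·(2+1/2) = 25/2 ✓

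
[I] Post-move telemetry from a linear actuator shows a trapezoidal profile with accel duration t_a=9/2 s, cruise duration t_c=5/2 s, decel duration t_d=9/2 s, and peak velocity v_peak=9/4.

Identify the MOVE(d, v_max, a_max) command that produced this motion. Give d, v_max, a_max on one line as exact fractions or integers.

a_max = (9/4)/(9/2) = 1/2
d_a = ½·9/4·9/2 = 81/16; d_c = 9/4·5/2 = 45/8
d = 2·81/16 + 45/8 = 63/4
t_c = 5/2 > 0 so v_max = 9/4

d=63/4 v_max=9/4 a_max=1/2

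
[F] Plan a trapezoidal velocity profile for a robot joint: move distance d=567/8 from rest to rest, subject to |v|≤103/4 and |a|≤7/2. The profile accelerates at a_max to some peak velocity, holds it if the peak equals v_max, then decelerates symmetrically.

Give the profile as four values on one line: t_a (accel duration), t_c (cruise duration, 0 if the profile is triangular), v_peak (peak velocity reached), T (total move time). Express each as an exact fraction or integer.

vₘ²/aₘ = (103/4)²/(7/2) = 10609/56
567/8 < 10609/56 → triangular
v_peak = √(567/8·7/2) = √(3969/16) = 63/4
t_a = (63/4)/(7/2) = 9/2; t_c = 0
T = 2·9/2 = 9

t_a=9/2 t_c=0 v_peak=63/4 T=9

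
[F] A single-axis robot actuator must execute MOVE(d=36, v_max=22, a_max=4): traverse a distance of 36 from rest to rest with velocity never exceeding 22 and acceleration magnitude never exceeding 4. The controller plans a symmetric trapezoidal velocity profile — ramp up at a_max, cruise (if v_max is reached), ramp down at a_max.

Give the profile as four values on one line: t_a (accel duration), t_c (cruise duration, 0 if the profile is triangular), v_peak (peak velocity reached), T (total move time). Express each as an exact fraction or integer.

vₘ²/aₘ = 22²/4 = 121
36 < 121 so t_c = 0
v_peak = √(36·4) = √144 = 12
t_a = 12/4 = 3; t_c = 0
T = 2·3 = 6

t_a=3 t_c=0 v_peak=12 T=6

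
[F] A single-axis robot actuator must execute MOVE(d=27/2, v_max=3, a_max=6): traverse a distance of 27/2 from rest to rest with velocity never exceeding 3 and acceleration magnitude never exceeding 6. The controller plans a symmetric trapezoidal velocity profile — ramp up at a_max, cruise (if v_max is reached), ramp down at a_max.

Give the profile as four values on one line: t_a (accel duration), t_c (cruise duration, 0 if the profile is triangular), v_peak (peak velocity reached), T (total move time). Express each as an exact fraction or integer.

v_max²/a_max = 3²/6 = 3/2
27/2 ≥ 3/2 → trapezoidal
t_a = 3/6 = 1/2; v_peak = 3
d_cruise = 27/2 − 3/2 = 12; t_c = 12/3 = 4
T = 2·1/2 + 4 = 5

t_a=1/2 t_c=4 v_peak=3 T=5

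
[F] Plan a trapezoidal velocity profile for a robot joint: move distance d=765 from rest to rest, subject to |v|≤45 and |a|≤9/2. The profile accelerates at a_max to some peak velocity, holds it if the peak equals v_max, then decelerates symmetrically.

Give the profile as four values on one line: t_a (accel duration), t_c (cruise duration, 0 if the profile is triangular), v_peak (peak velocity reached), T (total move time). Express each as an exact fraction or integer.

t_a=10 t_c=7 v_peak=45 T=27

v_max²/a_max = 45²/(9/2) = 450
765 ≥ 450 so v_max reached
t_a = 45/(9/2) = 10; v_peak = 45
d_cruise = 765 − 450 = 315; t_c = 315/45 = 7
T = 2·10 + 7 = 27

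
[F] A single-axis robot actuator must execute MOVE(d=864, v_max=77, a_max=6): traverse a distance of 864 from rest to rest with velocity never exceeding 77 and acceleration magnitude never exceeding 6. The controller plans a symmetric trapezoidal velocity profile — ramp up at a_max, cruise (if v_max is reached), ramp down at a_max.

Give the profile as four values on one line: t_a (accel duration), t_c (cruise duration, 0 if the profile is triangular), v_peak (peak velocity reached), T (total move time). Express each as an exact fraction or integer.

v_max²/a_max = 77²/6 = 5929/6
864 < 5929/6 ⇒ no cruise
v_peak = √(864·6) = √5184 = 72
t_a = 72/6 = 12; t_c = 0
T = 2·12 = 24

t_a=12 t_c=0 v_peak=72 T=24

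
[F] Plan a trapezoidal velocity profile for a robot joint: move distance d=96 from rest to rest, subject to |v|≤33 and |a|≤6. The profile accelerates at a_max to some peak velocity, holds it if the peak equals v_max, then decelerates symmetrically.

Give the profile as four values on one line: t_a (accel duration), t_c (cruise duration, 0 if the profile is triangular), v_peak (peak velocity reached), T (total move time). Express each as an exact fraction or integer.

t_a=4 t_c=0 v_peak=24 T=8

vₘ²/aₘ = 33²/6 = 363/2
96 < 363/2 ⇒ no cruise
v_peak = √(96·6) = √576 = 24
t_a = 24/6 = 4; t_c = 0
T = 2·4 = 8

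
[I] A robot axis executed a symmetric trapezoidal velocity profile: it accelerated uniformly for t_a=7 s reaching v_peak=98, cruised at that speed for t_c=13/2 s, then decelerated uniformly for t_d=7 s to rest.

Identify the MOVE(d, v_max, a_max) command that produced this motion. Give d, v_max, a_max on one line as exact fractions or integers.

a_max = 98/7 = 14
d_a = ½·98·7 = 343; d_c = 98·13/2 = 637
d = 2·343 + 637 = 1323
t_c = 13/2 > 0 ⇒ limit active, v_max = 98

d=1323 v_max=98 a_max=14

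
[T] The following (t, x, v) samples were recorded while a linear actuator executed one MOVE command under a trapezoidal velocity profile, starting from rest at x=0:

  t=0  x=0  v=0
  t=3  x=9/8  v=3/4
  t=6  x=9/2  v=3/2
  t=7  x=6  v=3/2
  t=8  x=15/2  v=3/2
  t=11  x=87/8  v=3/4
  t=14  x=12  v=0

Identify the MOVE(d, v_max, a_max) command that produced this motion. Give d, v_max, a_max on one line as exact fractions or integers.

final state: t=14, x=12, v=0 → d = 12
a_max = (3/4−0)/(3−0) = 1/4
max v = 3/2 over t∈[6,8] → v_max = 3/2
check: 3/2·(6+2) = 12 ✓

d=12 v_max=3/2 a_max=1/4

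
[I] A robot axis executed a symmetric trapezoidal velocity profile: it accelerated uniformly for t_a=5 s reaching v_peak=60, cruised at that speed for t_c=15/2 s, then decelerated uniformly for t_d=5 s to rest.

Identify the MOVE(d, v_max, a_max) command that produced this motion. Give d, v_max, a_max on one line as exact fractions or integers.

a_max = 60/5 = 12
d_a = ½·60·5 = 150; d_c = 60·15/2 = 450
d = 2·150 + 450 = 750
t_c = 15/2 > 0 so v_max = 60

d=750 v_max=60 a_max=12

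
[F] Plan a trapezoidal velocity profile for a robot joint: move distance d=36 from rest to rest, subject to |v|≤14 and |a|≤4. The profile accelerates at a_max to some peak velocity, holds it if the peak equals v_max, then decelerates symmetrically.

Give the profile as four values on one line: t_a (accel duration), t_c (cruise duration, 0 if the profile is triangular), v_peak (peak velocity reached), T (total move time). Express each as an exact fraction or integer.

t_a=3 t_c=0 v_peak=12 T=6

vₘ²/aₘ = 14²/4 = 49
36 < 49 ⇒ no cruise
v_peak = √(36·4) = √144 = 12
t_a = 12/4 = 3; t_c = 0
T = 2·3 = 6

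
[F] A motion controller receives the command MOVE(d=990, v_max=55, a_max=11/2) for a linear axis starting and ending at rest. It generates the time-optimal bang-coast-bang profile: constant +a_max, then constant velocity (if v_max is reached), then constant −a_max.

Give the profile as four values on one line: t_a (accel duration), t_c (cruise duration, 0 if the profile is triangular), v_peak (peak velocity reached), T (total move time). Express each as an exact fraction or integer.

v_max²/a_max = 55²/(11/2) = 550
990 ≥ 550 so v_max reached
t_a = 55/(11/2) = 10; v_peak = 55
d_cruise = 990 − 550 = 440; t_c = 440/55 = 8
T = 2·10 + 8 = 28

t_a=10 t_c=8 v_peak=55 T=28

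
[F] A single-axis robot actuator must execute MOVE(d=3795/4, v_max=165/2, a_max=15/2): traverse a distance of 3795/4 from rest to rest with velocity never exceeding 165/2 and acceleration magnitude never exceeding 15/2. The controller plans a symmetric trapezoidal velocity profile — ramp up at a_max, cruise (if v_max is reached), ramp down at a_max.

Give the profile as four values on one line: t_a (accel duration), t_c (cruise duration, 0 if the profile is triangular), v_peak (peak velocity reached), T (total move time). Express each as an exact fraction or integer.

t_a=11 t_c=1/2 v_peak=165/2 T=45/2

(v_max)²/a_max = (165/2)²/(15/2) = 1815/2
3795/4 ≥ 1815/2 so v_max reached
t_a = (165/2)/(15/2) = 11; v_peak = 165/2
d_cruise = 3795/4 − 1815/2 = 165/4; t_c = (165/4)/(165/2) = 1/2
T = 2·11 + 1/2 = 45/2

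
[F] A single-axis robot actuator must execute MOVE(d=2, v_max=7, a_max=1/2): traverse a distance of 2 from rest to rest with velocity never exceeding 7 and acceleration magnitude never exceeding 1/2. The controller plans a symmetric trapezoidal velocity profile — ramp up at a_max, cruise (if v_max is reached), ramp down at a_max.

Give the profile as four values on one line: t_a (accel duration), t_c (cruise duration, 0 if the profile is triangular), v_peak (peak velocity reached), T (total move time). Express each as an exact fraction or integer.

t_a=2 t_c=0 v_peak=1 T=4

v_max²/a_max = 7²/(1/2) = 98
2 < 98 → triangular
v_peak = √(2·1/2) = √1 = 1
t_a = 1/(1/2) = 2; t_c = 0
T = 2·2 = 4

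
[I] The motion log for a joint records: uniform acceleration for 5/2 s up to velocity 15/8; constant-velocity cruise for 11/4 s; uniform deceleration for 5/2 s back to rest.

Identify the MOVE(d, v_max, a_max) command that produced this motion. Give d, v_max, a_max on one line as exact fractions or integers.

a_max = (15/8)/(5/2) = 3/4
d_a = ½·15/8·5/2 = 75/32; d_c = 15/8·11/4 = 165/32
d = 2·75/32 + 165/32 = 315/32
t_c = 11/4 > 0 so v_max = 15/8

d=315/32 v_max=15/8 a_max=3/4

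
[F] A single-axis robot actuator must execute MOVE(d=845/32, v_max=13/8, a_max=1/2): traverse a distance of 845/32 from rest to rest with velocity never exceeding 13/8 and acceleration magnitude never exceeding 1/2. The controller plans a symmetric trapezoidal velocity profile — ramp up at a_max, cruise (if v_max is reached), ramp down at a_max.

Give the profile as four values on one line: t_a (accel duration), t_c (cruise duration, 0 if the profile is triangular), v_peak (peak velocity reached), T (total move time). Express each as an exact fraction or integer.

(v_max)²/a_max = (13/8)²/(1/2) = 169/32
845/32 ≥ 169/32 ⇒ cruise phase
t_a = (13/8)/(1/2) = 13/4; v_peak = 13/8
d_cruise = 845/32 − 169/32 = 169/8; t_c = (169/8)/(13/8) = 13
T = 2·13/4 + 13 = 39/2

t_a=13/4 t_c=13 v_peak=13/8 T=39/2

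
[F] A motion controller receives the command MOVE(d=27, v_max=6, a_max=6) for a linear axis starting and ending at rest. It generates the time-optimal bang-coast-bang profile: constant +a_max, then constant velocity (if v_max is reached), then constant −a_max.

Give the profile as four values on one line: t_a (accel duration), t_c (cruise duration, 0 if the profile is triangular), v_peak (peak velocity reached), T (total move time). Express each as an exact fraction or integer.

t_a=1 t_c=7/2 v_peak=6 T=11/2

(v_max)²/a_max = 6²/6 = 6
27 ≥ 6 so v_max reached
t_a = 6/6 = 1; v_peak = 6
d_cruise = 27 − 6 = 21; t_c = 21/6 = 7/2
T = 2·1 + 7/2 = 11/2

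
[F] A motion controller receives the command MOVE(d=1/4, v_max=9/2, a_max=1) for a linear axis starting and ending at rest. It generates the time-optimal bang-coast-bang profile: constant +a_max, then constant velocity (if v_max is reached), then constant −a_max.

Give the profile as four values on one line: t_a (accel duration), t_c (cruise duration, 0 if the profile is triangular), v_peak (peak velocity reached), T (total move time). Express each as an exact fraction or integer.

t_a=1/2 t_c=0 v_peak=1/2 T=1

vₘ²/aₘ = (9/2)²/1 = 81/4
1/4 < 81/4 ⇒ no cruise
v_peak = √(1/4·1) = √(1/4) = 1/2
t_a = (1/2)/1 = 1/2; t_c = 0
T = 2·1/2 = 1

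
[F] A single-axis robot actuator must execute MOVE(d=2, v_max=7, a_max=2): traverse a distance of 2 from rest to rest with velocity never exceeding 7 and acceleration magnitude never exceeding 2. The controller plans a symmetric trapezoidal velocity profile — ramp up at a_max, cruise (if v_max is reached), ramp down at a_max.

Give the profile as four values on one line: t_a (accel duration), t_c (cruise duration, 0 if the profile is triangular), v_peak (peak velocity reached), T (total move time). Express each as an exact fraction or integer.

(v_max)²/a_max = 7²/2 = 49/2
2 < 49/2 → triangular
v_peak = √(2·2) = √4 = 2
t_a = 2/2 = 1; t_c = 0
T = 2·1 = 2

t_a=1 t_c=0 v_peak=2 T=2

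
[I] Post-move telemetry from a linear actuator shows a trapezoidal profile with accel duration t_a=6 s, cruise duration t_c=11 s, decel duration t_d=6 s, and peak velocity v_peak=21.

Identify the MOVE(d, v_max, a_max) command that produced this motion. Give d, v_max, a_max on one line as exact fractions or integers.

a_max = 21/6 = 7/2
d_a = ½·21·6 = 63; d_c = 21·11 = 231
d = 2·63 + 231 = 357
t_c = 11 > 0 ⇒ limit active, v_max = 21

d=357 v_max=21 a_max=7/2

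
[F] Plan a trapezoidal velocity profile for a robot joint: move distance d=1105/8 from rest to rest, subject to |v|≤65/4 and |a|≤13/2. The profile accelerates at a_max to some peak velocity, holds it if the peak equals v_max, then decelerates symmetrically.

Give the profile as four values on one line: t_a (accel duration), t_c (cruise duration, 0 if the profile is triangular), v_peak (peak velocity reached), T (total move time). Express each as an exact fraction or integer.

t_a=5/2 t_c=6 v_peak=65/4 T=11

vₘ²/aₘ = (65/4)²/(13/2) = 325/8
1105/8 ≥ 325/8 ⇒ cruise phase
t_a = (65/4)/(13/2) = 5/2; v_peak = 65/4
d_cruise = 1105/8 − 325/8 = 195/2; t_c = (195/2)/(65/4) = 6
T = 2·5/2 + 6 = 11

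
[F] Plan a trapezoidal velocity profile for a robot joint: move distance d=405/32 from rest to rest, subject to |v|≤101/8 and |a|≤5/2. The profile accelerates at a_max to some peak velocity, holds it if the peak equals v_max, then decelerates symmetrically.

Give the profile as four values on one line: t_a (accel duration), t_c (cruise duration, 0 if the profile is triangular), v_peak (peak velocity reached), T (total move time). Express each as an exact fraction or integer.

t_a=9/4 t_c=0 v_peak=45/8 T=9/2

vₘ²/aₘ = (101/8)²/(5/2) = 10201/160
405/32 < 10201/160 ⇒ no cruise
v_peak = √(405/32·5/2) = √(2025/64) = 45/8
t_a = (45/8)/(5/2) = 9/4; t_c = 0
T = 2·9/4 = 9/2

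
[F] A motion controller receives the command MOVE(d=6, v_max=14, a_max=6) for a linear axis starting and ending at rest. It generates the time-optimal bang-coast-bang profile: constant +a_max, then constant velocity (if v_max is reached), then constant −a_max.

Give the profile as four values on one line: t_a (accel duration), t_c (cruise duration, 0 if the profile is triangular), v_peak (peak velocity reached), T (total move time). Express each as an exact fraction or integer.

t_a=1 t_c=0 v_peak=6 T=2

(v_max)²/a_max = 14²/6 = 98/3
6 < 98/3 ⇒ no cruise
v_peak = √(6·6) = √36 = 6
t_a = 6/6 = 1; t_c = 0
T = 2·1 = 2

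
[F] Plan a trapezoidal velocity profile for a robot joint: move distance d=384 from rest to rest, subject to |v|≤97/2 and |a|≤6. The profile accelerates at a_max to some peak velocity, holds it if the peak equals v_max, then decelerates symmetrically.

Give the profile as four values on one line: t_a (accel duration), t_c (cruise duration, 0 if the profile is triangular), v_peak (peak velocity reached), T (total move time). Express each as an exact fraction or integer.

t_a=8 t_c=0 v_peak=48 T=16

(v_max)²/a_max = (97/2)²/6 = 9409/24
384 < 9409/24 so t_c = 0
v_peak = √(384·6) = √2304 = 48
t_a = 48/6 = 8; t_c = 0
T = 2·8 = 16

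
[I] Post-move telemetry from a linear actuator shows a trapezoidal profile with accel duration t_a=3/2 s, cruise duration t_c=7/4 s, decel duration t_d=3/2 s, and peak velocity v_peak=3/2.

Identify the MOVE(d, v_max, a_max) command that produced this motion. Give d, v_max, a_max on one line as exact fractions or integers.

a_max = (3/2)/(3/2) = 1
d_a = ½·3/2·3/2 = 9/8; d_c = 3/2·7/4 = 21/8
d = 2·9/8 + 21/8 = 39/8
t_c = 7/4 > 0 → v_max = v_peak = 3/2

d=39/8 v_max=3/2 a_max=1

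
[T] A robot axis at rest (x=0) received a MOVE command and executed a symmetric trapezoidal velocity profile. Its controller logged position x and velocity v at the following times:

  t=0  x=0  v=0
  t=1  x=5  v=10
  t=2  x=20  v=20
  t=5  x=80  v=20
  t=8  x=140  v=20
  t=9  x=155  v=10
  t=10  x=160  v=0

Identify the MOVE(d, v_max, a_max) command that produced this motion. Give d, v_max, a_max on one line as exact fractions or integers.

d=160 v_max=20 a_max=10

final state: t=10, x=160, v=0 → d = 160
a_max = (10−0)/(1−0) = 10
max v = 20 over t∈[2,8] → v_max = 20
check: 20·(2+6) = 160 ✓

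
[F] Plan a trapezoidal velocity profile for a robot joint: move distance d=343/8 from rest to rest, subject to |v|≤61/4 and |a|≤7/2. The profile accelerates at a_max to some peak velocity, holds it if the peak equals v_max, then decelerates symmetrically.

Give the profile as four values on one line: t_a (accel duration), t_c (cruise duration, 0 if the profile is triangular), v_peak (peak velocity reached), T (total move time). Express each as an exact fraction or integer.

t_a=7/2 t_c=0 v_peak=49/4 T=7

v_max²/a_max = (61/4)²/(7/2) = 3721/56
343/8 < 3721/56 so t_c = 0
v_peak = √(343/8·7/2) = √(2401/16) = 49/4
t_a = (49/4)/(7/2) = 7/2; t_c = 0
T = 2·7/2 = 7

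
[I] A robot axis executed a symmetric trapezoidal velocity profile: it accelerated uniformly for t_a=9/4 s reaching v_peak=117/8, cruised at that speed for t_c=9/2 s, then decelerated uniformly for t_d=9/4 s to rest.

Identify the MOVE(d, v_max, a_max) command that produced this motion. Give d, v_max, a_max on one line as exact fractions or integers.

a_max = (117/8)/(9/4) = 13/2
d_a = ½·117/8·9/4 = 1053/64; d_c = 117/8·9/2 = 1053/16
d = 2·1053/64 + 1053/16 = 3159/32
t_c = 9/2 > 0 so v_max = 117/8

d=3159/32 v_max=117/8 a_max=13/2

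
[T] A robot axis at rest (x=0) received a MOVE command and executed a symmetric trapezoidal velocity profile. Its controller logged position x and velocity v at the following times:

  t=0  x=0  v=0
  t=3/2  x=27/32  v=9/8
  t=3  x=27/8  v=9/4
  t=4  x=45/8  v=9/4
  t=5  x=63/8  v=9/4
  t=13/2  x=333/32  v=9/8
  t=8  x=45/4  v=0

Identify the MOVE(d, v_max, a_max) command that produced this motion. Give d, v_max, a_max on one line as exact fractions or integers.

d=45/4 v_max=9/4 a_max=3/4

final state: t=8, x=45/4, v=0 → d = 45/4
a_max = (9/8−0)/(3/2−0) = 3/4
max v = 9/4 over t∈[3,5] → v_max = 9/4
check: 9/4·(3+2) = 45/4 ✓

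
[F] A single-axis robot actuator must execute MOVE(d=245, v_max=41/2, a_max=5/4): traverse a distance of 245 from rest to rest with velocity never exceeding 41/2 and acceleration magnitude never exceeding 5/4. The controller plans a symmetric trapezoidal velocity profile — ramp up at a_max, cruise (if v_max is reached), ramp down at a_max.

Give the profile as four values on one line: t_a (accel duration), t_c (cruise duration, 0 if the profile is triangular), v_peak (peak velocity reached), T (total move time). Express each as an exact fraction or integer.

t_a=14 t_c=0 v_peak=35/2 T=28

vₘ²/aₘ = (41/2)²/(5/4) = 1681/5
245 < 1681/5 ⇒ no cruise
v_peak = √(245·5/4) = √(1225/4) = 35/2
t_a = (35/2)/(5/4) = 14; t_c = 0
T = 2·14 = 28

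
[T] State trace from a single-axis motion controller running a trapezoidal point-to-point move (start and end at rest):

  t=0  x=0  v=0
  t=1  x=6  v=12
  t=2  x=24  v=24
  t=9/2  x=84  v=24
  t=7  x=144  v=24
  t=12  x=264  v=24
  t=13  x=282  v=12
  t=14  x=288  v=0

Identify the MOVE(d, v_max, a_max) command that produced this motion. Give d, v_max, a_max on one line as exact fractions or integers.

d=288 v_max=24 a_max=12

final state: t=14, x=288, v=0 → d = 288
a_max = (12−0)/(1−0) = 12
max v = 24 over t∈[2,12] → v_max = 24
check: 24·(2+10) = 288 ✓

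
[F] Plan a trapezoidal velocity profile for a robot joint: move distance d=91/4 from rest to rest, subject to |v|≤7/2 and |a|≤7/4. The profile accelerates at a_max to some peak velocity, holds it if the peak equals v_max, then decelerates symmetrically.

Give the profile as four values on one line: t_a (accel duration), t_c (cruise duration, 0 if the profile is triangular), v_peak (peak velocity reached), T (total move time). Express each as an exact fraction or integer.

t_a=2 t_c=9/2 v_peak=7/2 T=17/2

(v_max)²/a_max = (7/2)²/(7/4) = 7
91/4 ≥ 7 ⇒ cruise phase
t_a = (7/2)/(7/4) = 2; v_peak = 7/2
d_cruise = 91/4 − 7 = 63/4; t_c = (63/4)/(7/2) = 9/2
T = 2·2 + 9/2 = 17/2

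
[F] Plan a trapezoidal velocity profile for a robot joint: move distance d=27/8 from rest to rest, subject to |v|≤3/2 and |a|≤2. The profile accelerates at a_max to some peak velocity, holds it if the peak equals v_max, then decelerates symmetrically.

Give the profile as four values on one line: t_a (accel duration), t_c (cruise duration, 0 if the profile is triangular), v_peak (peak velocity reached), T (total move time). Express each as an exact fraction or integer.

t_a=3/4 t_c=3/2 v_peak=3/2 T=3

v_max²/a_max = (3/2)²/2 = 9/8
27/8 ≥ 9/8 so v_max reached
t_a = (3/2)/2 = 3/4; v_peak = 3/2
d_cruise = 27/8 − 9/8 = 9/4; t_c = (9/4)/(3/2) = 3/2
T = 2·3/4 + 3/2 = 3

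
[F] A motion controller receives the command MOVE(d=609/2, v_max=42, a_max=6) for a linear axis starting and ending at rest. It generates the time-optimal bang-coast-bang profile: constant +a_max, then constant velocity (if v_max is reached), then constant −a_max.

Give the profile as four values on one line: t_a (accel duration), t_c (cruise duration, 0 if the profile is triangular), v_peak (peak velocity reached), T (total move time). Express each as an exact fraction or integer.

t_a=7 t_c=1/4 v_peak=42 T=57/4

v_max²/a_max = 42²/6 = 294
609/2 ≥ 294 → trapezoidal
t_a = 42/6 = 7; v_peak = 42
d_cruise = 609/2 − 294 = 21/2; t_c = (21/2)/42 = 1/4
T = 2·7 + 1/4 = 57/4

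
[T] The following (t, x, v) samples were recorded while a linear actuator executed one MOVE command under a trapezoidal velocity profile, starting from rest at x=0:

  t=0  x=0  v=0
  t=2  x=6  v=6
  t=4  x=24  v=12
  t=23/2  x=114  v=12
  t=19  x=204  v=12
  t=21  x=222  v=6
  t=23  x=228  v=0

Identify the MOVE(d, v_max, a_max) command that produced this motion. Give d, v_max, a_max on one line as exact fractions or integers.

d=228 v_max=12 a_max=3

final state: t=23, x=228, v=0 → d = 228
a_max = (6−0)/(2−0) = 3
max v = 12 over t∈[4,19] → v_max = 12
check: 12·(4+15) = 228 ✓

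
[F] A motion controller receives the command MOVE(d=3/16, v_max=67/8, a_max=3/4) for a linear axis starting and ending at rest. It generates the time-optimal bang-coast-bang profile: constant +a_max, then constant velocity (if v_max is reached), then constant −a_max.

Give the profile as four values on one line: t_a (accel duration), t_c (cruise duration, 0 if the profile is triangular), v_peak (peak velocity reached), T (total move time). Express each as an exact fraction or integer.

(v_max)²/a_max = (67/8)²/(3/4) = 4489/48
3/16 < 4489/48 so t_c = 0
v_peak = √(3/16·3/4) = √(9/64) = 3/8
t_a = (3/8)/(3/4) = 1/2; t_c = 0
T = 2·1/2 = 1

t_a=1/2 t_c=0 v_peak=3/8 T=1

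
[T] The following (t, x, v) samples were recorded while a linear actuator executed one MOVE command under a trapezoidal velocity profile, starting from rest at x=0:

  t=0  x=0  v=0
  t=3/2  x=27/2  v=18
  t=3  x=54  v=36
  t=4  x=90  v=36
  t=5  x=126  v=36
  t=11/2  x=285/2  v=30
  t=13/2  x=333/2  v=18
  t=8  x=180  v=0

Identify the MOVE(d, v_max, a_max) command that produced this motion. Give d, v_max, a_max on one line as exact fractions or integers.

d=180 v_max=36 a_max=12

final state: t=8, x=180, v=0 → d = 180
a_max = (18−0)/(3/2−0) = 12
max v = 36 over t∈[3,5] → v_max = 36
check: 36·(3+2) = 180 ✓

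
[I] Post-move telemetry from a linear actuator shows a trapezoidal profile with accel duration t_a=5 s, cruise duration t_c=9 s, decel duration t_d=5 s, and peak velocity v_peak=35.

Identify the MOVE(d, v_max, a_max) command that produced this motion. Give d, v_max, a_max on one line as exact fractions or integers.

a_max = 35/5 = 7
d_a = ½·35·5 = 175/2; d_c = 35·9 = 315
d = 2·175/2 + 315 = 490
t_c = 9 > 0 ⇒ limit active, v_max = 35

d=490 v_max=35 a_max=7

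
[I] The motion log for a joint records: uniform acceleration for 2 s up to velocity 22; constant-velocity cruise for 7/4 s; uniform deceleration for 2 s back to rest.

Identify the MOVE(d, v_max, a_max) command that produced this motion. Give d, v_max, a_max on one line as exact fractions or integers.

a_max = 22/2 = 11
d_a = ½·22·2 = 22; d_c = 22·7/4 = 77/2
d = 2·22 + 77/2 = 165/2
t_c = 7/4 > 0 ⇒ limit active, v_max = 22

d=165/2 v_max=22 a_max=11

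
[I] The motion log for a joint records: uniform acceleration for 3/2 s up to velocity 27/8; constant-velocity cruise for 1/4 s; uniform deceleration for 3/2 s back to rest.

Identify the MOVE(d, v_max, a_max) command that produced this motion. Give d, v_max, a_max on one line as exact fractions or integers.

d=189/32 v_max=27/8 a_max=9/4

a_max = (27/8)/(3/2) = 9/4
d_a = ½·27/8·3/2 = 81/32; d_c = 27/8·1/4 = 27/32
d = 2·81/32 + 27/32 = 189/32
t_c = 1/4 > 0 ⇒ limit active, v_max = 27/8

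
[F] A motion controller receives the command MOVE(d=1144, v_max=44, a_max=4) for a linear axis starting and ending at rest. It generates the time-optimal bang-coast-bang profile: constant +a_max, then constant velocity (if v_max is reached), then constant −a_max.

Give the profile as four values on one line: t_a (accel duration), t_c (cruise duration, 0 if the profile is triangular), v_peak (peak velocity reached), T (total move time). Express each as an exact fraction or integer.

t_a=11 t_c=15 v_peak=44 T=37

v_max²/a_max = 44²/4 = 484
1144 ≥ 484 so v_max reached
t_a = 44/4 = 11; v_peak = 44
d_cruise = 1144 − 484 = 660; t_c = 660/44 = 15
T = 2·11 + 15 = 37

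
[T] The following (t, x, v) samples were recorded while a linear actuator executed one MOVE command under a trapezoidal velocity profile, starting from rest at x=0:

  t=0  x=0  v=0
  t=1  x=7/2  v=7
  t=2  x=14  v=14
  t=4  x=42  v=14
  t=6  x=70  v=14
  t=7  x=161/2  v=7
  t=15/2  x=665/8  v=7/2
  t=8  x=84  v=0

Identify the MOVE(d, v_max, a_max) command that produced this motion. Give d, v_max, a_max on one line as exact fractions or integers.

d=84 v_max=14 a_max=7

final state: t=8, x=84, v=0 → d = 84
a_max = (7−0)/(1−0) = 7
max v = 14 over t∈[2,6] → v_max = 14
check: 14·(2+4) = 84 ✓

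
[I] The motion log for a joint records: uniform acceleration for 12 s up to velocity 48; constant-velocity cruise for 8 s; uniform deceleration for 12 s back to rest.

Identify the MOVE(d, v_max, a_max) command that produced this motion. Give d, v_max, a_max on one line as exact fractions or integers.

a_max = 48/12 = 4
d_a = ½·48·12 = 288; d_c = 48·8 = 384
d = 2·288 + 384 = 960
t_c = 8 > 0 → v_max = v_peak = 48

d=960 v_max=48 a_max=4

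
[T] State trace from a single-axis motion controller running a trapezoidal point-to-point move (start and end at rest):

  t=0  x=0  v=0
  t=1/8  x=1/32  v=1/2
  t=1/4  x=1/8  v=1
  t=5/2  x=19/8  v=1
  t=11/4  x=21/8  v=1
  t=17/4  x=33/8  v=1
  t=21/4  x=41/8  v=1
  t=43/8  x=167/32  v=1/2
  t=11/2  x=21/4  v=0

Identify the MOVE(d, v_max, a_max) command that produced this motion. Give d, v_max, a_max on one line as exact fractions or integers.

final state: t=11/2, x=21/4, v=0 → d = 21/4
a_max = (1/2−0)/(1/8−0) = 4
max v = 1 over t∈[1/4,21/4] → v_max = 1
check: 1·(1/4+5) = 21/4 ✓

d=21/4 v_max=1 a_max=4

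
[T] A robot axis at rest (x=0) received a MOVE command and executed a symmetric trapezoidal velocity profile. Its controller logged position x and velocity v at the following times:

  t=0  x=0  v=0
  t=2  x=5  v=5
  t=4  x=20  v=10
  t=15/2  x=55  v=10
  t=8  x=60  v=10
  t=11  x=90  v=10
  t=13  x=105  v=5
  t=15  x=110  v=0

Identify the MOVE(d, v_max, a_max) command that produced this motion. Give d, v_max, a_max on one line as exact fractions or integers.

final state: t=15, x=110, v=0 → d = 110
a_max = (5−0)/(2−0) = 5/2
max v = 10 over t∈[4,11] → v_max = 10
check: 10·(4+7) = 110 ✓

d=110 v_max=10 a_max=5/2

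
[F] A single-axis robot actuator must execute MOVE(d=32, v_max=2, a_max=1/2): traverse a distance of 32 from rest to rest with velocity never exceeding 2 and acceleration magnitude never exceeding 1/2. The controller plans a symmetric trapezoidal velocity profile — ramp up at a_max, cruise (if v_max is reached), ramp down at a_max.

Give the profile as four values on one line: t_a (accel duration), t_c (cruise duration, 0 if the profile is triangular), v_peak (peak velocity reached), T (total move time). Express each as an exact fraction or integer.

vₘ²/aₘ = 2²/(1/2) = 8
32 ≥ 8 ⇒ cruise phase
t_a = 2/(1/2) = 4; v_peak = 2
d_cruise = 32 − 8 = 24; t_c = 24/2 = 12
T = 2·4 + 12 = 20

t_a=4 t_c=12 v_peak=2 T=20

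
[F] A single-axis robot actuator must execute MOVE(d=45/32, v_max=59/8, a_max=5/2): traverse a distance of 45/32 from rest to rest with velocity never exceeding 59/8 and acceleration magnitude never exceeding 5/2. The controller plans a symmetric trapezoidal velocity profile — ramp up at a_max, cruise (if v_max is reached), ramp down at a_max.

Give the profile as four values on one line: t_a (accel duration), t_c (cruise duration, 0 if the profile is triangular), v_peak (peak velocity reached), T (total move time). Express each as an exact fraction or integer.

v_max²/a_max = (59/8)²/(5/2) = 3481/160
45/32 < 3481/160 so t_c = 0
v_peak = √(45/32·5/2) = √(225/64) = 15/8
t_a = (15/8)/(5/2) = 3/4; t_c = 0
T = 2·3/4 = 3/2

t_a=3/4 t_c=0 v_peak=15/8 T=3/2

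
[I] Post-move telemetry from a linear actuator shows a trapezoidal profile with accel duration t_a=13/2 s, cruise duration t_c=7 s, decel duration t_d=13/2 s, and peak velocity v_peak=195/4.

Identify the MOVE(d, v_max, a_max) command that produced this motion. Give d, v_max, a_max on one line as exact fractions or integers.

d=5265/8 v_max=195/4 a_max=15/2

a_max = (195/4)/(13/2) = 15/2
d_a = ½·195/4·13/2 = 2535/16; d_c = 195/4·7 = 1365/4
d = 2·2535/16 + 1365/4 = 5265/8
t_c = 7 > 0 so v_max = 195/4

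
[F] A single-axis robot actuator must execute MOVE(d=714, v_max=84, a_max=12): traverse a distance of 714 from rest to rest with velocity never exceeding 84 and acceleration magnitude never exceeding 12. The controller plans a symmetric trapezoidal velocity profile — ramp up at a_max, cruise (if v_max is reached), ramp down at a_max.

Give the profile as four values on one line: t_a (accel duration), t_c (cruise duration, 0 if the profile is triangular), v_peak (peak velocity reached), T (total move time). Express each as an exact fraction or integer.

(v_max)²/a_max = 84²/12 = 588
714 ≥ 588 so v_max reached
t_a = 84/12 = 7; v_peak = 84
d_cruise = 714 − 588 = 126; t_c = 126/84 = 3/2
T = 2·7 + 3/2 = 31/2

t_a=7 t_c=3/2 v_peak=84 T=31/2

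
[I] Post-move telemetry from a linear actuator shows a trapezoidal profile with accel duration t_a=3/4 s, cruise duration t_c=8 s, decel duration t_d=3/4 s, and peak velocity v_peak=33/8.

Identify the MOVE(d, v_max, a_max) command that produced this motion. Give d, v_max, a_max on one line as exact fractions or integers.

d=1155/32 v_max=33/8 a_max=11/2

a_max = (33/8)/(3/4) = 11/2
d_a = ½·33/8·3/4 = 99/64; d_c = 33/8·8 = 33
d = 2·99/64 + 33 = 1155/32
t_c = 8 > 0 so v_max = 33/8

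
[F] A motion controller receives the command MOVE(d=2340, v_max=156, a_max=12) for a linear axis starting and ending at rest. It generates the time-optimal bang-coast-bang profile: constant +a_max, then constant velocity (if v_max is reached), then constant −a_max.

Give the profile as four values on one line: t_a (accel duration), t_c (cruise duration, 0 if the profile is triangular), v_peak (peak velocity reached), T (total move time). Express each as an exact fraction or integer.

t_a=13 t_c=2 v_peak=156 T=28

(v_max)²/a_max = 156²/12 = 2028
2340 ≥ 2028 so v_max reached
t_a = 156/12 = 13; v_peak = 156
d_cruise = 2340 − 2028 = 312; t_c = 312/156 = 2
T = 2·13 + 2 = 28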